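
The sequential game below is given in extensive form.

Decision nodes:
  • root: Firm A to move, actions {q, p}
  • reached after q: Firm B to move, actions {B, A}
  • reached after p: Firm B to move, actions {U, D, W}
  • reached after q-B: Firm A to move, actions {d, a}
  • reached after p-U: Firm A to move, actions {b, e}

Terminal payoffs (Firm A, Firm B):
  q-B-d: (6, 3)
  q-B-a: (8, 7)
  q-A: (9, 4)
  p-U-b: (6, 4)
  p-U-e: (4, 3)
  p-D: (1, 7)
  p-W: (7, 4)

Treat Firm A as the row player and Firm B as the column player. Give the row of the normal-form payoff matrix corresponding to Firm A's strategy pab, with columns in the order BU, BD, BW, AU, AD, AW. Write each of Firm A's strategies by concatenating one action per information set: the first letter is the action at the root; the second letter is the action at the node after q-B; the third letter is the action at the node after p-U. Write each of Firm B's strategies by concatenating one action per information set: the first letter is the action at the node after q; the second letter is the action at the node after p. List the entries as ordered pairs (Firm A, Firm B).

(6,4) (1,7) (7,4) (6,4) (1,7) (7,4)

vs BU: Firm A plays p → Firm B plays U at [p] → Firm A plays b at [p-U] → (6, 4)
vs BD: Firm A plays p → Firm B plays D at [p] → (1, 7)
vs BW: Firm A plays p → Firm B plays W at [p] → (7, 4)
vs AU: Firm A plays p → Firm B plays U at [p] → Firm A plays b at [p-U] → (6, 4)
vs AD: Firm A plays p → Firm B plays D at [p] → (1, 7)
vs AW: Firm A plays p → Firm B plays W at [p] → (7, 4)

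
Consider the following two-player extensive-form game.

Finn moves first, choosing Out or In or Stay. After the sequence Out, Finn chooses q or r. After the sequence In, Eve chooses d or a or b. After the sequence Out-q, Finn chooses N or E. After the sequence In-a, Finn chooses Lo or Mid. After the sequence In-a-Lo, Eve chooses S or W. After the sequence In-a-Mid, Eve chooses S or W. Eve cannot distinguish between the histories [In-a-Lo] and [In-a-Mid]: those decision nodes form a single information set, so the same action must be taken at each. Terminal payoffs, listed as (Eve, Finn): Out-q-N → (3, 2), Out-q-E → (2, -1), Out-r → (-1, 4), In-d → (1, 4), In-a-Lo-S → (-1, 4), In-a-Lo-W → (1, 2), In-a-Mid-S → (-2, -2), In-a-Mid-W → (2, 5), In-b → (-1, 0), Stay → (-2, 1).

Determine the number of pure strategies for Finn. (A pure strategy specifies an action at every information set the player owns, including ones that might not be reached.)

Finn owns the root with actions {Out, In, Stay} — three choices.
Finn owns the node after Out with actions {q, r} — two choices.
Finn owns the node after Out-q with actions {N, E} — two choices.
Finn owns the node after In-a with actions {Lo, Mid} — two choices.
A pure strategy fixes one action at each information set independently, so the count is the product 3 × 2 × 2 × 2 = 24.
(For reference, Eve has 6 pure strategies, giving a 24×6 normal-form matrix.)

24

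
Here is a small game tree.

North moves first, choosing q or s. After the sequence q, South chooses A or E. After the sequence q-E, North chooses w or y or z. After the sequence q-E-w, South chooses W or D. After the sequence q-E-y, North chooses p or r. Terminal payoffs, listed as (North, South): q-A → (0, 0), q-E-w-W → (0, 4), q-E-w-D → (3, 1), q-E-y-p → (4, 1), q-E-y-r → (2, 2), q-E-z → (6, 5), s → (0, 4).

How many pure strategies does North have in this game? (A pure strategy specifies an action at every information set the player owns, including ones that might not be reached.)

North owns the root with actions {q, s} — two choices.
North owns the node after q-E with actions {w, y, z} — three choices.
North owns the node after q-E-y with actions {p, r} — two choices.
A pure strategy fixes one action at each information set independently, so the count is the product 2 × 3 × 2 = 12.
(For reference, South has 4 pure strategies, giving a 12×4 normal-form matrix.)

12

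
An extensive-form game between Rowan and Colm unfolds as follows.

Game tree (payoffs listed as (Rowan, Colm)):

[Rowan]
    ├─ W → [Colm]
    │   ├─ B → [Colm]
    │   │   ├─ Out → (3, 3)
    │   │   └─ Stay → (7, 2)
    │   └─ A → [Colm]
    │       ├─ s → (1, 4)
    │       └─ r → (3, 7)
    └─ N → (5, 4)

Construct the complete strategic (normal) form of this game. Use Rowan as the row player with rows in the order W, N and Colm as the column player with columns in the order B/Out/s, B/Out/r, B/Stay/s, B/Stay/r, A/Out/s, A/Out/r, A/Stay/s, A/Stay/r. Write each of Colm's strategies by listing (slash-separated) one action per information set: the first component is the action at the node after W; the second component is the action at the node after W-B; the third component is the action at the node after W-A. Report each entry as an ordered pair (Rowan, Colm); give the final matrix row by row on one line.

Row W: B/Out/s→(3,3), B/Out/r→(3,3), B/Stay/s→(7,2), B/Stay/r→(7,2), A/Out/s→(1,4), A/Out/r→(3,7), A/Stay/s→(1,4), A/Stay/r→(3,7)
Row N: B/Out/s→(5,4), B/Out/r→(5,4), B/Stay/s→(5,4), B/Stay/r→(5,4), A/Out/s→(5,4), A/Out/r→(5,4), A/Stay/s→(5,4), A/Stay/r→(5,4)

W: (3,3) (3,3) (7,2) (7,2) (1,4) (3,7) (1,4) (3,7) | N: (5,4) (5,4) (5,4) (5,4) (5,4) (5,4) (5,4) (5,4)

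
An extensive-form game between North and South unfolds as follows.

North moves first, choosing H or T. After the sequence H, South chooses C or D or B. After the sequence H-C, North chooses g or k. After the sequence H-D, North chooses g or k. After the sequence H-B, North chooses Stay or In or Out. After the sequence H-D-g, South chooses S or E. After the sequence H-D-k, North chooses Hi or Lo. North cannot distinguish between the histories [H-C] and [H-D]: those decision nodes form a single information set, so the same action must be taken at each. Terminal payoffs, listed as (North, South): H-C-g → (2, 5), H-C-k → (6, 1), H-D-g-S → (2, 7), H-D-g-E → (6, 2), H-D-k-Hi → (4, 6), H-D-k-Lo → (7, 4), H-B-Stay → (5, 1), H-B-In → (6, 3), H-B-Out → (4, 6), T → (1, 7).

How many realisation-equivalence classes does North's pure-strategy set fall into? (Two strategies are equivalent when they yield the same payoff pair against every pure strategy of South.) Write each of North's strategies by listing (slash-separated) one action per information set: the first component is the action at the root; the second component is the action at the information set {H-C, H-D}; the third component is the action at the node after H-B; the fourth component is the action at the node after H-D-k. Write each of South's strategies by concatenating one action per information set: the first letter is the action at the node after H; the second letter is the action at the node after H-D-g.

10

North has 24 pure strategies: H/g/Stay/Hi, H/g/Stay/Lo, H/g/In/Hi, H/g/In/Lo, H/g/Out/Hi, H/g/Out/Lo, H/k/Stay/Hi, H/k/Stay/Lo, H/k/In/Hi, H/k/In/Lo, H/k/Out/Hi, H/k/Out/Lo, T/g/Stay/Hi, T/g/Stay/Lo, T/g/In/Hi, T/g/In/Lo, T/g/Out/Hi, T/g/Out/Lo, T/k/Stay/Hi, T/k/Stay/Lo, T/k/In/Hi, T/k/In/Lo, T/k/Out/Hi, T/k/Out/Lo. Columns: CS, CE, DS, DE, BS, BE.
{H/g/Stay/Hi, H/g/Stay/Lo} → row (2,5) (2,5) (2,7) (6,2) (5,1) (5,1)
{H/g/In/Hi, H/g/In/Lo} → row (2,5) (2,5) (2,7) (6,2) (6,3) (6,3)
{H/g/Out/Hi, H/g/Out/Lo} → row (2,5) (2,5) (2,7) (6,2) (4,6) (4,6)
{H/k/Stay/Hi} → row (6,1) (6,1) (4,6) (4,6) (5,1) (5,1)
{H/k/Stay/Lo} → row (6,1) (6,1) (7,4) (7,4) (5,1) (5,1)
{H/k/In/Hi} → row (6,1) (6,1) (4,6) (4,6) (6,3) (6,3)
{H/k/In/Lo} → row (6,1) (6,1) (7,4) (7,4) (6,3) (6,3)
{H/k/Out/Hi} → row (6,1) (6,1) (4,6) (4,6) (4,6) (4,6)
{H/k/Out/Lo} → row (6,1) (6,1) (7,4) (7,4) (4,6) (4,6)
{T/g/Stay/Hi, T/g/Stay/Lo, T/g/In/Hi, T/g/In/Lo, T/g/Out/Hi, T/g/Out/Lo, T/k/Stay/Hi, T/k/Stay/Lo, T/k/In/Hi, T/k/In/Lo, T/k/Out/Hi, T/k/Out/Lo} → row (1,7) (1,7) (1,7) (1,7) (1,7) (1,7)
That's 10 distinct rows out of 24 strategies.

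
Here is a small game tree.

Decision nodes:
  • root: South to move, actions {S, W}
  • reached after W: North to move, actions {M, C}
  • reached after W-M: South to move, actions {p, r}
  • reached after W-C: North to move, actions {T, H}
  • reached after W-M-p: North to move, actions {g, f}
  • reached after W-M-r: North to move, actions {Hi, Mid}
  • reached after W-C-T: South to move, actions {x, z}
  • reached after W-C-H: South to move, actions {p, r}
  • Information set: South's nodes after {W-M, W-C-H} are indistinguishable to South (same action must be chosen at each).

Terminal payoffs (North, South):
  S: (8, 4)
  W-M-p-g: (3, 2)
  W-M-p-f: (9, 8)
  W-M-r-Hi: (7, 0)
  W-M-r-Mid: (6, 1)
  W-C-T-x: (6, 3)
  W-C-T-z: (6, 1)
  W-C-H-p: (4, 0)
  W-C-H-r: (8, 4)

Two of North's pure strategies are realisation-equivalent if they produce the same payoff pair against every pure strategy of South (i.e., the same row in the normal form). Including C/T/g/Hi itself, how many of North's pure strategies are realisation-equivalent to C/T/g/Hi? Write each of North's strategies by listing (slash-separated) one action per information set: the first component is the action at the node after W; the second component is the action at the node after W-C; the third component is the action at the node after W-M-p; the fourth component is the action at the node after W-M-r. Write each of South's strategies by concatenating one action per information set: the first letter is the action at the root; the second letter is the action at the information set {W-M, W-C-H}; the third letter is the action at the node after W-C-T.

Row for C/T/g/Hi (columns Spx, Spz, Srx, Srz, Wpx, Wpz, Wrx, Wrz): (8,4) (8,4) (8,4) (8,4) (6,3) (6,1) (6,3) (6,1).
Under C/T/g/Hi, North's choice at the node after W-M-p and at the node after W-M-r can never be reached regardless of what South does, so varying those choices leaves every outcome unchanged.
Holding the reachable choices fixed and varying the unreachable ones freely already gives 2 × 2 = 4 equivalent strategies.
No other strategy reproduces this row, so those 4 are the full class: C/T/g/Hi, C/T/g/Mid, C/T/f/Hi, C/T/f/Mid.

4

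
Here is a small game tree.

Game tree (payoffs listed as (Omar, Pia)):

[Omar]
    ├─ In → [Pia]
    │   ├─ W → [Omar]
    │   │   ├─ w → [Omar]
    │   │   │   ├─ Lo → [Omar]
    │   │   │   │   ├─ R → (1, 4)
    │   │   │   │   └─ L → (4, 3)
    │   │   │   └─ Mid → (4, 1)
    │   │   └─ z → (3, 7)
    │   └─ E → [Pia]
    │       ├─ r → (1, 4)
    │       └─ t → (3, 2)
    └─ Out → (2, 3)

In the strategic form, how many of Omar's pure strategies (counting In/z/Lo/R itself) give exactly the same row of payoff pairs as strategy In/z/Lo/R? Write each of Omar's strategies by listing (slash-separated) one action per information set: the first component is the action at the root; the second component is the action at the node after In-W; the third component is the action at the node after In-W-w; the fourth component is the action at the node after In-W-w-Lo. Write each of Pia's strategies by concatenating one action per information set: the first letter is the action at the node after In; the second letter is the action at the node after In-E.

Row for In/z/Lo/R (columns Wr, Wt, Er, Et): (3,7) (3,7) (1,4) (3,2).
Under In/z/Lo/R, Omar's choice at the node after In-W-w and at the node after In-W-w-Lo can never be reached regardless of what Pia does, so varying those choices leaves every outcome unchanged.
Holding the reachable choices fixed and varying the unreachable ones freely already gives 2 × 2 = 4 equivalent strategies.
No other strategy reproduces this row, so those 4 are the full class: In/z/Lo/R, In/z/Lo/L, In/z/Mid/R, In/z/Mid/L.

4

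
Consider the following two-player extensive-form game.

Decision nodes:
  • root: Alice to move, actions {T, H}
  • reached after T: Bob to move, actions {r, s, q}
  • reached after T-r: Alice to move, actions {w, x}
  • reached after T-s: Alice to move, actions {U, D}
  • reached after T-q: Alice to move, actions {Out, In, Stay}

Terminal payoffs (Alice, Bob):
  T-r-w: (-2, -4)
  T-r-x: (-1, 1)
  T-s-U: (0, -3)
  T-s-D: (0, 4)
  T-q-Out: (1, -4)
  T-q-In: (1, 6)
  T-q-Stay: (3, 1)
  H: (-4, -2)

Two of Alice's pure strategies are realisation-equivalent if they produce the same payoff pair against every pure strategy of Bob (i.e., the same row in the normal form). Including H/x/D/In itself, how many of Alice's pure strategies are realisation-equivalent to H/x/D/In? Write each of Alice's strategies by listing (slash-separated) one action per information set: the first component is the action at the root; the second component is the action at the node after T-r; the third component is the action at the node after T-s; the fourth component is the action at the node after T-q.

12

Row for H/x/D/In (columns r, s, q): (-4,-2) (-4,-2) (-4,-2).
Under H/x/D/In, Alice's choice at the node after T-r and at the node after T-s and at the node after T-q can never be reached regardless of what Bob does, so varying those choices leaves every outcome unchanged.
Holding the reachable choices fixed and varying the unreachable ones freely already gives 2 × 2 × 3 = 12 equivalent strategies.
No other strategy reproduces this row, so those 12 are the full class: H/w/U/Out, H/w/U/In, H/w/U/Stay, H/w/D/Out, H/w/D/In, H/w/D/Stay, H/x/U/Out, H/x/U/In, H/x/U/Stay, H/x/D/Out, H/x/D/In, H/x/D/Stay.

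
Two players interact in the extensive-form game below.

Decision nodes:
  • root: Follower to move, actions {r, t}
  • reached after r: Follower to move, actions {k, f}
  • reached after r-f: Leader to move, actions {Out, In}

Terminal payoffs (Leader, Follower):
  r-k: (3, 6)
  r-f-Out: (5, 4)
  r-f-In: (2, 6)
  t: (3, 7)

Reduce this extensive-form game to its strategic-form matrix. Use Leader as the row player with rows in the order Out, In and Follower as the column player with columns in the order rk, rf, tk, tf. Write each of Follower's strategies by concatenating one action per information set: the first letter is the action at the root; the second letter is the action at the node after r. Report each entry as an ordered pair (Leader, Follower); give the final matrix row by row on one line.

Out: (3,6) (5,4) (3,7) (3,7) | In: (3,6) (2,6) (3,7) (3,7)

Row Out: rk→(3,6), rf→(5,4), tk→(3,7), tf→(3,7)
Row In: rk→(3,6), rf→(2,6), tk→(3,7), tf→(3,7)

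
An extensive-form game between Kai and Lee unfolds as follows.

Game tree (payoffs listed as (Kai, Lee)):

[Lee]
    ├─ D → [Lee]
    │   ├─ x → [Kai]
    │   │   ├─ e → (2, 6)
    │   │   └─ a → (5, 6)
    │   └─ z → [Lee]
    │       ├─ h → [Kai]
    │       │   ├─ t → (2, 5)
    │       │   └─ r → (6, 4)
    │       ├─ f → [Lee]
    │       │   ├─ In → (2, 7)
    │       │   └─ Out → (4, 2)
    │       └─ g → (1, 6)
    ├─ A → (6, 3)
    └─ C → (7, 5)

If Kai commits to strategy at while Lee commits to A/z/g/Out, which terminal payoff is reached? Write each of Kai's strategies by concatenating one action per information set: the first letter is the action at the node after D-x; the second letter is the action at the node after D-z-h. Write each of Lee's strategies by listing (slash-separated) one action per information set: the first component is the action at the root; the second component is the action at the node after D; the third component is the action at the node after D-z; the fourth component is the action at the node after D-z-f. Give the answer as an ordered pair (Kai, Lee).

Trace the play path from the root:
  Lee plays A
→ terminal payoff (6, 3).
(Kai's choice at the node after D-x is never reached on this path, so it doesn't affect the outcome.)

(6, 3)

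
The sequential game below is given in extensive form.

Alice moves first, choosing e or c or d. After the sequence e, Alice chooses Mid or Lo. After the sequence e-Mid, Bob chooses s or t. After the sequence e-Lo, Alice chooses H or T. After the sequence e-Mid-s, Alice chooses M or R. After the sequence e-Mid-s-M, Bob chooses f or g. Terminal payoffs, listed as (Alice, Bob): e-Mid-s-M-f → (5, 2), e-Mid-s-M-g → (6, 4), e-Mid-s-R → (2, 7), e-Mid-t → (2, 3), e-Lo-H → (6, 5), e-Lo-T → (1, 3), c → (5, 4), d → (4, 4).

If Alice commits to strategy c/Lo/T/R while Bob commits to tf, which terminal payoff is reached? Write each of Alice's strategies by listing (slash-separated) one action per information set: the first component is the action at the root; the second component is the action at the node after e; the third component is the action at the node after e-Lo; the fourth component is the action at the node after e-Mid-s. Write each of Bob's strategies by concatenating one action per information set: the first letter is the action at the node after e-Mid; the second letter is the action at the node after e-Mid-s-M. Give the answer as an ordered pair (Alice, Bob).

(5, 4)

Trace the play path from the root:
  Alice plays c
→ terminal payoff (5, 4).
(Alice's choice at the node after e is never reached on this path, so it doesn't affect the outcome.)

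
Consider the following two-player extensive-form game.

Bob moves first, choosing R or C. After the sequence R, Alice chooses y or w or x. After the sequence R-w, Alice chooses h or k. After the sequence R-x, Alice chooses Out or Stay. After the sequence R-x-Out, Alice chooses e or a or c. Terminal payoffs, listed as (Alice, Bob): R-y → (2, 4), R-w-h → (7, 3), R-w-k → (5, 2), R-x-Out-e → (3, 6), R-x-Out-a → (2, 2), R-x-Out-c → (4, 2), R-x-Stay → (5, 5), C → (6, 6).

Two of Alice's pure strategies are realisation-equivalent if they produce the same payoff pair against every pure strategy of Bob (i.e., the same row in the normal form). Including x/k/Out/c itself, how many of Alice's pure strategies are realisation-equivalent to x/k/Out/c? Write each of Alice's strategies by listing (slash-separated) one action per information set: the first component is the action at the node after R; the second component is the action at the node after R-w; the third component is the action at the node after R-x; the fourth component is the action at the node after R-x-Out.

Row for x/k/Out/c (columns R, C): (4,2) (6,6).
Under x/k/Out/c, Alice's choice at the node after R-w can never be reached regardless of what Bob does, so varying those choices leaves every outcome unchanged.
Holding the reachable choices fixed and varying the unreachable one freely already gives 2 equivalent strategies.
No other strategy reproduces this row, so those 2 are the full class: x/h/Out/c, x/k/Out/c.

2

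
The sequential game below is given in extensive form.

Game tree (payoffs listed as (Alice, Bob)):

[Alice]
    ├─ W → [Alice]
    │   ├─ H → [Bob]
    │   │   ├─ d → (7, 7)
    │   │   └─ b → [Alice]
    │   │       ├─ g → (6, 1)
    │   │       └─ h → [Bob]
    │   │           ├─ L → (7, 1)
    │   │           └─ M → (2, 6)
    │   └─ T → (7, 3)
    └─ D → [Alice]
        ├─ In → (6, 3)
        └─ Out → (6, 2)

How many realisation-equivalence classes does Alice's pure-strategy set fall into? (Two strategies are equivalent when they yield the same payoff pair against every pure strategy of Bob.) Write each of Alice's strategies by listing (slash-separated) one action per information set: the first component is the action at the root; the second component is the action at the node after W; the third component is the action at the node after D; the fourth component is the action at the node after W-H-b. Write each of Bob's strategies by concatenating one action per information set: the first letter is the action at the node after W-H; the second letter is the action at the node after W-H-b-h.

5

Alice has 16 pure strategies: W/H/In/g, W/H/In/h, W/H/Out/g, W/H/Out/h, W/T/In/g, W/T/In/h, W/T/Out/g, W/T/Out/h, D/H/In/g, D/H/In/h, D/H/Out/g, D/H/Out/h, D/T/In/g, D/T/In/h, D/T/Out/g, D/T/Out/h. Columns: dL, dM, bL, bM.
{W/H/In/g, W/H/Out/g} → row (7,7) (7,7) (6,1) (6,1)
{W/H/In/h, W/H/Out/h} → row (7,7) (7,7) (7,1) (2,6)
{W/T/In/g, W/T/In/h, W/T/Out/g, W/T/Out/h} → row (7,3) (7,3) (7,3) (7,3)
{D/H/In/g, D/H/In/h, D/T/In/g, D/T/In/h} → row (6,3) (6,3) (6,3) (6,3)
{D/H/Out/g, D/H/Out/h, D/T/Out/g, D/T/Out/h} → row (6,2) (6,2) (6,2) (6,2)
That's 5 distinct rows out of 16 strategies.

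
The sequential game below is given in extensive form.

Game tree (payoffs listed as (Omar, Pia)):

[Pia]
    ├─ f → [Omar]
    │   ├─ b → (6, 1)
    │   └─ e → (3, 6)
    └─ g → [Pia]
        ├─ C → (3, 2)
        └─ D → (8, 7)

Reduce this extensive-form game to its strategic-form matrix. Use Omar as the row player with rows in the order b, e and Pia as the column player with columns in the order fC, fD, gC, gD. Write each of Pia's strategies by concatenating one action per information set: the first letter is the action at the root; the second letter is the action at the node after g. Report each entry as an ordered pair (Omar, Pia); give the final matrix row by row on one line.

b: (6,1) (6,1) (3,2) (8,7) | e: (3,6) (3,6) (3,2) (8,7)

Row b: fC→(6,1), fD→(6,1), gC→(3,2), gD→(8,7)
Row e: fC→(3,6), fD→(3,6), gC→(3,2), gD→(8,7)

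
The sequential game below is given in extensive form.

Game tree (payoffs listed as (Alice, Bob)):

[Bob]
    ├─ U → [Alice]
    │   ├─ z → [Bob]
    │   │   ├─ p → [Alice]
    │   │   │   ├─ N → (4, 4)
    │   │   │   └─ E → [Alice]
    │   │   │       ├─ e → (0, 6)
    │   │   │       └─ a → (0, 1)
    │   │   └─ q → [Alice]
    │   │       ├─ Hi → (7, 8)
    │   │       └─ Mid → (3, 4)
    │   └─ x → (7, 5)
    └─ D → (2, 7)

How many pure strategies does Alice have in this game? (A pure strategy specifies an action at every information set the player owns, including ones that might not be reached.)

Alice owns the node after U with actions {z, x} — two choices.
Alice owns the node after U-z-p with actions {N, E} — two choices.
Alice owns the node after U-z-q with actions {Hi, Mid} — two choices.
Alice owns the node after U-z-p-E with actions {e, a} — two choices.
A pure strategy fixes one action at each information set independently, so the count is the product 2 × 2 × 2 × 2 = 16.
(For reference, Bob has 4 pure strategies, giving a 16×4 normal-form matrix.)

16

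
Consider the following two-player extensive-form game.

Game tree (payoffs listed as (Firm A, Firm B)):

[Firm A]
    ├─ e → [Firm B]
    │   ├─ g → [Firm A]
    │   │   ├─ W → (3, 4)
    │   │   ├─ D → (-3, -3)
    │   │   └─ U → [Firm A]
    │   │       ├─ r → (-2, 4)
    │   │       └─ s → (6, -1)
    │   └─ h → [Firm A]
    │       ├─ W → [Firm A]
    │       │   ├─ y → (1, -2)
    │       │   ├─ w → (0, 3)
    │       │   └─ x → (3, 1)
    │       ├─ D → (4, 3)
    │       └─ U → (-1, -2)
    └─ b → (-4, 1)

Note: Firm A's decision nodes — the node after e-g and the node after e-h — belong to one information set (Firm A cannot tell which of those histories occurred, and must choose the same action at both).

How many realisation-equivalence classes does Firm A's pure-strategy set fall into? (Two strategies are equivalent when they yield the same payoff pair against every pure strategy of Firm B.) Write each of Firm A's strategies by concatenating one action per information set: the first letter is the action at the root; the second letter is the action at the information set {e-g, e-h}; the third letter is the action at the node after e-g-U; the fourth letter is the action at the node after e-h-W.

7

Firm A has 36 pure strategies: eWry, eWrw, eWrx, eWsy, eWsw, eWsx, eDry, eDrw, eDrx, eDsy, eDsw, eDsx, eUry, eUrw, eUrx, eUsy, eUsw, eUsx, bWry, bWrw, bWrx, bWsy, bWsw, bWsx, bDry, bDrw, bDrx, bDsy, bDsw, bDsx, bUry, bUrw, bUrx, bUsy, bUsw, bUsx. Columns: g, h.
{eWry, eWsy} → row (3,4) (1,-2)
{eWrw, eWsw} → row (3,4) (0,3)
{eWrx, eWsx} → row (3,4) (3,1)
{eDry, eDrw, eDrx, eDsy, eDsw, eDsx} → row (-3,-3) (4,3)
{eUry, eUrw, eUrx} → row (-2,4) (-1,-2)
{eUsy, eUsw, eUsx} → row (6,-1) (-1,-2)
{bWry, bWrw, bWrx, bWsy, bWsw, bWsx, bDry, bDrw, bDrx, bDsy, bDsw, bDsx, bUry, bUrw, bUrx, bUsy, bUsw, bUsx} → row (-4,1) (-4,1)
That's 7 distinct rows out of 36 strategies.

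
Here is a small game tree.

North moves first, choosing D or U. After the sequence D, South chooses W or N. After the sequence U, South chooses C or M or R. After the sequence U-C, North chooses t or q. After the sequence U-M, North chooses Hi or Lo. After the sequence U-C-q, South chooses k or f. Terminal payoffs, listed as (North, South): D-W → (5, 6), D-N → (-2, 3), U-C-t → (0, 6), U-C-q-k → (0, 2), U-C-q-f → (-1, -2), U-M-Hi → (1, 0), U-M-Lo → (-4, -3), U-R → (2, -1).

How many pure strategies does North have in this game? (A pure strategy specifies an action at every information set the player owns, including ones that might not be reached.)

North owns the root with actions {D, U} — two choices.
North owns the node after U-C with actions {t, q} — two choices.
North owns the node after U-M with actions {Hi, Lo} — two choices.
A pure strategy fixes one action at each information set independently, so the count is the product 2 × 2 × 2 = 8.

8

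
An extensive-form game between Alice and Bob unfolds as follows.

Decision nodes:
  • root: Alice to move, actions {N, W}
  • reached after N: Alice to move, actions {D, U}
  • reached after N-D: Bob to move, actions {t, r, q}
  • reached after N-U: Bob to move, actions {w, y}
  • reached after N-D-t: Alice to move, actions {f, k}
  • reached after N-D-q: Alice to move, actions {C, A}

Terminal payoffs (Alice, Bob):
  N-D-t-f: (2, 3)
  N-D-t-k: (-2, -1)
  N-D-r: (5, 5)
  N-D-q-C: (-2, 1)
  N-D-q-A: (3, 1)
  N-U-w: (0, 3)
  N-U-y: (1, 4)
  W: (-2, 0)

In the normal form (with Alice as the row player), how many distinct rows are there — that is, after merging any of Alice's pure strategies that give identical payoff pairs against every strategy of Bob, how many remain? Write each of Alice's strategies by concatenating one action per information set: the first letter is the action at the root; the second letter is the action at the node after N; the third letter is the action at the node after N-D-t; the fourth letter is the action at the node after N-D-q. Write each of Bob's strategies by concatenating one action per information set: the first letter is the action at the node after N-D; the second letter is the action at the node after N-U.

Alice has 16 pure strategies: NDfC, NDfA, NDkC, NDkA, NUfC, NUfA, NUkC, NUkA, WDfC, WDfA, WDkC, WDkA, WUfC, WUfA, WUkC, WUkA. Columns: tw, ty, rw, ry, qw, qy.
{NDfC} → row (2,3) (2,3) (5,5) (5,5) (-2,1) (-2,1)
{NDfA} → row (2,3) (2,3) (5,5) (5,5) (3,1) (3,1)
{NDkC} → row (-2,-1) (-2,-1) (5,5) (5,5) (-2,1) (-2,1)
{NDkA} → row (-2,-1) (-2,-1) (5,5) (5,5) (3,1) (3,1)
{NUfC, NUfA, NUkC, NUkA} → row (0,3) (1,4) (0,3) (1,4) (0,3) (1,4)
{WDfC, WDfA, WDkC, WDkA, WUfC, WUfA, WUkC, WUkA} → row (-2,0) (-2,0) (-2,0) (-2,0) (-2,0) (-2,0)
That's 6 distinct rows out of 16 strategies.

6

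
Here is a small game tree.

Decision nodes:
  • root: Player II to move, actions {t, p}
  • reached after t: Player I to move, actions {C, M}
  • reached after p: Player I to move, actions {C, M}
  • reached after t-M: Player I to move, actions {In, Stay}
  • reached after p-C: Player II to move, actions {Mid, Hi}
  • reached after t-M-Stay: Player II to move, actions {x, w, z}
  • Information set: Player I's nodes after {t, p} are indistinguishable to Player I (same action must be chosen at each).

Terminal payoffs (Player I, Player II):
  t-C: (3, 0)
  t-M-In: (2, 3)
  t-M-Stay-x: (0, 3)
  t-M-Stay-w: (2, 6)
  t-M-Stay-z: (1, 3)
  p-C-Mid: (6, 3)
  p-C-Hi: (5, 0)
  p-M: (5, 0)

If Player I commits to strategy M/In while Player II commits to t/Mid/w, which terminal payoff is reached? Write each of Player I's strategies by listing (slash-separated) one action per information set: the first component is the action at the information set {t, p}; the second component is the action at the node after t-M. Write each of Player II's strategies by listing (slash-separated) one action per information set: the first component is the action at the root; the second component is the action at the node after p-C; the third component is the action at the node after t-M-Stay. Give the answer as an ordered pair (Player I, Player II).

Trace the play path from the root:
  Player II plays t
  Player I plays M at [t]
  Player I plays In at [t-M]
→ terminal payoff (2, 3).
(Player II's choice at the node after p-C is never reached on this path, so it doesn't affect the outcome.)

(2, 3)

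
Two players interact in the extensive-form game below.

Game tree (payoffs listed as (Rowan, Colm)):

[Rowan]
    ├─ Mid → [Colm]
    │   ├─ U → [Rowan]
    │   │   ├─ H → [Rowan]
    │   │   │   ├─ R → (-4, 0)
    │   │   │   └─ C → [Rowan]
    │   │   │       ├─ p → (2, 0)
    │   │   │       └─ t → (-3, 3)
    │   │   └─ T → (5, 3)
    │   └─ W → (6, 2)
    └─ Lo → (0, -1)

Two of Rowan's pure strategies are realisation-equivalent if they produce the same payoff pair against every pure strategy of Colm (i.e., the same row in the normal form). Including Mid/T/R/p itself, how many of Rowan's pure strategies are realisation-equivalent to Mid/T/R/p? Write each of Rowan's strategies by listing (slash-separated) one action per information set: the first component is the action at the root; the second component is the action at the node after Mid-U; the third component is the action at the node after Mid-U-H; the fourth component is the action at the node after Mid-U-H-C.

Row for Mid/T/R/p (columns U, W): (5,3) (6,2).
Under Mid/T/R/p, Rowan's choice at the node after Mid-U-H and at the node after Mid-U-H-C can never be reached regardless of what Colm does, so varying those choices leaves every outcome unchanged.
Holding the reachable choices fixed and varying the unreachable ones freely already gives 2 × 2 = 4 equivalent strategies.
No other strategy reproduces this row, so those 4 are the full class: Mid/T/R/p, Mid/T/R/t, Mid/T/C/p, Mid/T/C/t.

4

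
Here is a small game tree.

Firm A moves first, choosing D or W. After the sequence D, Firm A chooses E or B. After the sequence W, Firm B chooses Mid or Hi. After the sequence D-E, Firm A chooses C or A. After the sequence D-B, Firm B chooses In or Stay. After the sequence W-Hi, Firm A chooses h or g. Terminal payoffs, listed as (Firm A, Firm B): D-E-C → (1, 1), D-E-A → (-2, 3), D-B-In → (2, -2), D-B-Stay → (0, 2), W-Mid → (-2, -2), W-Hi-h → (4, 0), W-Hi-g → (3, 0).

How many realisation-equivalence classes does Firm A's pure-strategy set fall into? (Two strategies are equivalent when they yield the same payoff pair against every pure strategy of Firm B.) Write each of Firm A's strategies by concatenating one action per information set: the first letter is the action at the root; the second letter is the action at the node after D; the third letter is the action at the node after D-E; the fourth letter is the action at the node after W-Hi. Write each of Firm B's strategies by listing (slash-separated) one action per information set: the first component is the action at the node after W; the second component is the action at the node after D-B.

5

Firm A has 16 pure strategies: DECh, DECg, DEAh, DEAg, DBCh, DBCg, DBAh, DBAg, WECh, WECg, WEAh, WEAg, WBCh, WBCg, WBAh, WBAg. Columns: Mid/In, Mid/Stay, Hi/In, Hi/Stay.
{DECh, DECg} → row (1,1) (1,1) (1,1) (1,1)
{DEAh, DEAg} → row (-2,3) (-2,3) (-2,3) (-2,3)
{DBCh, DBCg, DBAh, DBAg} → row (2,-2) (0,2) (2,-2) (0,2)
{WECh, WEAh, WBCh, WBAh} → row (-2,-2) (-2,-2) (4,0) (4,0)
{WECg, WEAg, WBCg, WBAg} → row (-2,-2) (-2,-2) (3,0) (3,0)
That's 5 distinct rows out of 16 strategies.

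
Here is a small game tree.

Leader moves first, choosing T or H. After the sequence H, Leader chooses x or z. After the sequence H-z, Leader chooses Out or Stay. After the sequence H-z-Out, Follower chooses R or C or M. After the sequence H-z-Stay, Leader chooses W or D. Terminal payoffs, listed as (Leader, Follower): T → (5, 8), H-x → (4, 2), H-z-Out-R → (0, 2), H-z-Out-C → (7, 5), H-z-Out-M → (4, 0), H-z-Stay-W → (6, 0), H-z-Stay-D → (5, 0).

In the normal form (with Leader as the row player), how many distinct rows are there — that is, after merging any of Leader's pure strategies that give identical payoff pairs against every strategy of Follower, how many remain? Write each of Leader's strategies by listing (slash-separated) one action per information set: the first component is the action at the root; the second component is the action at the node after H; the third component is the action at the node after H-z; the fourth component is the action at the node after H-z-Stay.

5

Leader has 16 pure strategies: T/x/Out/W, T/x/Out/D, T/x/Stay/W, T/x/Stay/D, T/z/Out/W, T/z/Out/D, T/z/Stay/W, T/z/Stay/D, H/x/Out/W, H/x/Out/D, H/x/Stay/W, H/x/Stay/D, H/z/Out/W, H/z/Out/D, H/z/Stay/W, H/z/Stay/D. Columns: R, C, M.
{T/x/Out/W, T/x/Out/D, T/x/Stay/W, T/x/Stay/D, T/z/Out/W, T/z/Out/D, T/z/Stay/W, T/z/Stay/D} → row (5,8) (5,8) (5,8)
{H/x/Out/W, H/x/Out/D, H/x/Stay/W, H/x/Stay/D} → row (4,2) (4,2) (4,2)
{H/z/Out/W, H/z/Out/D} → row (0,2) (7,5) (4,0)
{H/z/Stay/W} → row (6,0) (6,0) (6,0)
{H/z/Stay/D} → row (5,0) (5,0) (5,0)
That's 5 distinct rows out of 16 strategies.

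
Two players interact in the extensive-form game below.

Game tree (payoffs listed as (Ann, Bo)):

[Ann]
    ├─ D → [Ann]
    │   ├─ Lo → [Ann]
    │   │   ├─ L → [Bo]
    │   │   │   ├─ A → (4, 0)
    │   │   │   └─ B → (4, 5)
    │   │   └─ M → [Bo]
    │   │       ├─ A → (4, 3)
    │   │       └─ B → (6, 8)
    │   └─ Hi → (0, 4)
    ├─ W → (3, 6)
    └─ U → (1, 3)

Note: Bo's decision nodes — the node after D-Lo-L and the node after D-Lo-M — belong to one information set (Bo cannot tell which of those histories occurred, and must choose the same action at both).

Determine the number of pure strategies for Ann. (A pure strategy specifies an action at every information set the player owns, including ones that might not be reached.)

12

Ann owns the root with actions {D, W, U} — three choices.
Ann owns the node after D with actions {Lo, Hi} — two choices.
Ann owns the node after D-Lo with actions {L, M} — two choices.
A pure strategy fixes one action at each information set independently, so the count is the product 3 × 2 × 2 = 12.
(For reference, Bo has 2 pure strategies, giving a 12×2 normal-form matrix.)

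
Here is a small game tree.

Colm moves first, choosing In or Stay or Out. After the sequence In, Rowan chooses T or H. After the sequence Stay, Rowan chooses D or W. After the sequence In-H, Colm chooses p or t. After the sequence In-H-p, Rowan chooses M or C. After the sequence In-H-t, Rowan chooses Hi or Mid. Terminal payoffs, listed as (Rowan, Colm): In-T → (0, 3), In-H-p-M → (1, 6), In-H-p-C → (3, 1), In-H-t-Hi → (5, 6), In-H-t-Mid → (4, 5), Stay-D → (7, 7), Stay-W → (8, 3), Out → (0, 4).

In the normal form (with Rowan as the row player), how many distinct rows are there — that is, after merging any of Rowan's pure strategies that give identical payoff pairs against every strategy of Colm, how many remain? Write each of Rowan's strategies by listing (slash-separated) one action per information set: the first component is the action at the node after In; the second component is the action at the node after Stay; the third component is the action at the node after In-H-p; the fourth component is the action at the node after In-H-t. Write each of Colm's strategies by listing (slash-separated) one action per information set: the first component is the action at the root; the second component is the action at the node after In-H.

Rowan has 16 pure strategies: T/D/M/Hi, T/D/M/Mid, T/D/C/Hi, T/D/C/Mid, T/W/M/Hi, T/W/M/Mid, T/W/C/Hi, T/W/C/Mid, H/D/M/Hi, H/D/M/Mid, H/D/C/Hi, H/D/C/Mid, H/W/M/Hi, H/W/M/Mid, H/W/C/Hi, H/W/C/Mid. Columns: In/p, In/t, Stay/p, Stay/t, Out/p, Out/t.
{T/D/M/Hi, T/D/M/Mid, T/D/C/Hi, T/D/C/Mid} → row (0,3) (0,3) (7,7) (7,7) (0,4) (0,4)
{T/W/M/Hi, T/W/M/Mid, T/W/C/Hi, T/W/C/Mid} → row (0,3) (0,3) (8,3) (8,3) (0,4) (0,4)
{H/D/M/Hi} → row (1,6) (5,6) (7,7) (7,7) (0,4) (0,4)
{H/D/M/Mid} → row (1,6) (4,5) (7,7) (7,7) (0,4) (0,4)
{H/D/C/Hi} → row (3,1) (5,6) (7,7) (7,7) (0,4) (0,4)
{H/D/C/Mid} → row (3,1) (4,5) (7,7) (7,7) (0,4) (0,4)
{H/W/M/Hi} → row (1,6) (5,6) (8,3) (8,3) (0,4) (0,4)
{H/W/M/Mid} → row (1,6) (4,5) (8,3) (8,3) (0,4) (0,4)
{H/W/C/Hi} → row (3,1) (5,6) (8,3) (8,3) (0,4) (0,4)
{H/W/C/Mid} → row (3,1) (4,5) (8,3) (8,3) (0,4) (0,4)
That's 10 distinct rows out of 16 strategies.

10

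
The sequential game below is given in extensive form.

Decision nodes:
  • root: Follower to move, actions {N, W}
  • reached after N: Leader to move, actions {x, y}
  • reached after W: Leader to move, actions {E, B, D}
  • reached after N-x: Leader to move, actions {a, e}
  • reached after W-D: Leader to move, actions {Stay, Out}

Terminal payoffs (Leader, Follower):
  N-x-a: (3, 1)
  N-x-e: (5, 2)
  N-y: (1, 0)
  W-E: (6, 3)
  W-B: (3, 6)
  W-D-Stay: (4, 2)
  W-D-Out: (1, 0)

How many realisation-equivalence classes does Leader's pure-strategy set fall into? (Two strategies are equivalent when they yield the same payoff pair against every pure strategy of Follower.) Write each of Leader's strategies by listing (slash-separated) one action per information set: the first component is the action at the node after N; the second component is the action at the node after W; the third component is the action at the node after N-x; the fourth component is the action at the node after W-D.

Leader has 24 pure strategies: x/E/a/Stay, x/E/a/Out, x/E/e/Stay, x/E/e/Out, x/B/a/Stay, x/B/a/Out, x/B/e/Stay, x/B/e/Out, x/D/a/Stay, x/D/a/Out, x/D/e/Stay, x/D/e/Out, y/E/a/Stay, y/E/a/Out, y/E/e/Stay, y/E/e/Out, y/B/a/Stay, y/B/a/Out, y/B/e/Stay, y/B/e/Out, y/D/a/Stay, y/D/a/Out, y/D/e/Stay, y/D/e/Out. Columns: N, W.
{x/E/a/Stay, x/E/a/Out} → row (3,1) (6,3)
{x/E/e/Stay, x/E/e/Out} → row (5,2) (6,3)
{x/B/a/Stay, x/B/a/Out} → row (3,1) (3,6)
{x/B/e/Stay, x/B/e/Out} → row (5,2) (3,6)
{x/D/a/Stay} → row (3,1) (4,2)
{x/D/a/Out} → row (3,1) (1,0)
{x/D/e/Stay} → row (5,2) (4,2)
{x/D/e/Out} → row (5,2) (1,0)
{y/E/a/Stay, y/E/a/Out, y/E/e/Stay, y/E/e/Out} → row (1,0) (6,3)
{y/B/a/Stay, y/B/a/Out, y/B/e/Stay, y/B/e/Out} → row (1,0) (3,6)
{y/D/a/Stay, y/D/e/Stay} → row (1,0) (4,2)
{y/D/a/Out, y/D/e/Out} → row (1,0) (1,0)
That's 12 distinct rows out of 24 strategies.

12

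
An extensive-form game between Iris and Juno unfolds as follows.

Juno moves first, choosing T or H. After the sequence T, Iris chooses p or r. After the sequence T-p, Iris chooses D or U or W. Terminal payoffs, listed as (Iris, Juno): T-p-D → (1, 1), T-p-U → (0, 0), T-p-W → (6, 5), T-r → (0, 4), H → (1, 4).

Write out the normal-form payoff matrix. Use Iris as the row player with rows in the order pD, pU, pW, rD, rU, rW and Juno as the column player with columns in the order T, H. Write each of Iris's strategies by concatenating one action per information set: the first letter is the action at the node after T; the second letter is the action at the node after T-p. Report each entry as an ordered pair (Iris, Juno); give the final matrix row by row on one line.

pD: (1,1) (1,4) | pU: (0,0) (1,4) | pW: (6,5) (1,4) | rD: (0,4) (1,4) | rU: (0,4) (1,4) | rW: (0,4) (1,4)

            T        H
  pD    (1,1)    (1,4)
  pU    (0,0)    (1,4)
  pW    (6,5)    (1,4)
  rD    (0,4)    (1,4)
  rU    (0,4)    (1,4)
  rW    (0,4)    (1,4)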